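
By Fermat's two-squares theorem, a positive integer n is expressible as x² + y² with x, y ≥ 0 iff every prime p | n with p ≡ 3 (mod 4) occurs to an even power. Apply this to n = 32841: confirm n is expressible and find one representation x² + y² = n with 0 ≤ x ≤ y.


Step 1: Factor n = 32841 = 3^2 · 41 · 89.
Step 2: Check the mod-4 condition on each prime factor: 3 ≡ 3 (mod 4), exponent 2 (must be even); 41 ≡ 1 (mod 4), exponent 1; 89 ≡ 1 (mod 4), exponent 1.
All primes ≡ 3 (mod 4) appear to even exponent (or don't appear), so by the two-squares theorem n IS expressible as a sum of two squares.
Step 3: Build a representation. Group n = k² · m with k = 3 and m = 41 · 89 = 3649 (a product of primes ≡ 1 (mod 4)); a representation of m scales to one of n via (k·x)² + (k·y)² = k²(x² + y²). Each prime p ≡ 1 (mod 4) is itself a sum of two squares; find a² by testing p − a² for a perfect square:
  41: 41 − 1² = 40, 41 − 2² = 37, 41 − 3² = 32, 41 − 4² = 25 = 5² ⇒ 41 = 4² + 5².
  89: 89 − 1² = 88, 89 − 2² = 85, 89 − 3² = 80, 89 − 4² = 73, 89 − 5² = 64 = 8² ⇒ 89 = 5² + 8².
  Combine using the Brahmagupta–Fibonacci identity (a² + b²)(c² + d²) = (ac − bd)² + (ad + bc)² = (ac + bd)² + (ad − bc)²:
  41 · 89 = 3649: from (4² + 5²)(5² + 8²), take (4·5 − 5·8, 4·8 + 5·5) = (20 − 40, 32 + 25) = (-20, 57); dropping signs (only squares matter) gives (20, 57); check 20² + 57² = 400 + 3249 = 3649 ✓.
  Scale by k = 3: (3·20, 3·57) = (60, 171).
Step 4: Order so x ≤ y and verify: 60² + 171² = 3600 + 29241 = 32841 = n. ✓

n = 32841 = 60² + 171² (one valid representation with x ≤ y).


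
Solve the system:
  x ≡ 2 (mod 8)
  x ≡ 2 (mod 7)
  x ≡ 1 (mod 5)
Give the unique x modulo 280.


Moduli 8, 7, 5 are pairwise coprime; by CRT there is a unique solution modulo M = 8 · 7 · 5 = 280.
Solve pairwise, accumulating the modulus:
  Start with x ≡ 2 (mod 8).
  Combine with x ≡ 2 (mod 7): since gcd(8, 7) = 1, we get a unique residue mod 56.
    Write x = 2 + 8·t and substitute into x ≡ 2 (mod 7): 8·t ≡ 2 − 2 = 0 (mod 7).
    Reduce coefficients mod 7: 1·t ≡ 0 (mod 7).
    So t ≡ 0 (mod 7).
    Then x = 2 + 8·0 = 2, valid modulo lcm(8, 7) = 56: x ≡ 2 (mod 56).
  Combine with x ≡ 1 (mod 5): since gcd(56, 5) = 1, we get a unique residue mod 280.
    Write x = 2 + 56·t and substitute into x ≡ 1 (mod 5): 56·t ≡ 1 − 2 = -1 (mod 5).
    Reduce coefficients mod 5: 1·t ≡ 4 (mod 5).
    So t ≡ 4 (mod 5).
    Then x = 2 + 56·4 = 226, valid modulo lcm(56, 5) = 280: x ≡ 226 (mod 280).
Verify: 226 mod 8 = 2 ✓, 226 mod 7 = 2 ✓, 226 mod 5 = 1 ✓.

x ≡ 226 (mod 280).


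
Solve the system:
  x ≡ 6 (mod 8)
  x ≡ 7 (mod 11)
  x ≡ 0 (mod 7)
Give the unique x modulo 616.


Moduli 8, 11, 7 are pairwise coprime; by CRT there is a unique solution modulo M = 8 · 11 · 7 = 616.
Solve pairwise, accumulating the modulus:
  Start with x ≡ 6 (mod 8).
  Combine with x ≡ 7 (mod 11): since gcd(8, 11) = 1, we get a unique residue mod 88.
    Write x = 6 + 8·t and substitute into x ≡ 7 (mod 11): 8·t ≡ 7 − 6 = 1 (mod 11).
    The inverse of 8 mod 11 is 7 (since 8·7 = 56 = 5·11 + 1), so t ≡ 7·1 = 7 ≡ 7 (mod 11).
    Then x = 6 + 8·7 = 62, valid modulo lcm(8, 11) = 88: x ≡ 62 (mod 88).
  Combine with x ≡ 0 (mod 7): since gcd(88, 7) = 1, we get a unique residue mod 616.
    Write x = 62 + 88·t and substitute into x ≡ 0 (mod 7): 88·t ≡ 0 − 62 = -62 (mod 7).
    Reduce coefficients mod 7: 4·t ≡ 1 (mod 7).
    The inverse of 4 mod 7 is 2 (since 4·2 = 8 = 1·7 + 1), so t ≡ 2·1 = 2 ≡ 2 (mod 7).
    Then x = 62 + 88·2 = 238, valid modulo lcm(88, 7) = 616: x ≡ 238 (mod 616).
Verify: 238 mod 8 = 6 ✓, 238 mod 11 = 7 ✓, 238 mod 7 = 0 ✓.

x ≡ 238 (mod 616).


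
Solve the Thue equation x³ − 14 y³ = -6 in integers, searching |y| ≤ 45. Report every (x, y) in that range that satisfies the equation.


The equation is x³ - 14y³ = -6. For fixed y, x³ = 14·y³ − 6, so a solution requires the RHS to be a perfect cube.
Strategy: iterate y from -45 to 45, compute RHS = 14·y³ − 6, and check whether it is a (positive or negative) perfect cube.
Check small values of y:
  y = 0: RHS = -6 is not a perfect cube.
  y = 1: RHS = 8 = (2)³ ⇒ x = 2 works.
  y = -1: RHS = -20 is not a perfect cube.
  y = 2: RHS = 106 is not a perfect cube.
  y = -2: RHS = -118 is not a perfect cube.
  y = 3: RHS = 372 is not a perfect cube.
  y = -3: RHS = -384 is not a perfect cube.
Continuing the search up to |y| = 45 finds no further solutions beyond those listed.
Collected solutions: (2, 1).

Solutions (with |y| ≤ 45): (2, 1).


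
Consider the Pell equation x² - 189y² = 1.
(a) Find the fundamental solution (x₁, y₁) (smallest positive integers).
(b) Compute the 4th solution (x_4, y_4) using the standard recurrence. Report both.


Step 1: Find the fundamental solution (x₁, y₁) of x² - 189y² = 1.
  Expand √189 as a continued fraction. a₀ = ⌊√189⌋ = 13; iterate m_{k+1} = d_k·a_k − m_k, d_{k+1} = (189 − m_{k+1}²)/d_k, a_{k+1} = ⌊(a₀ + m_{k+1})/d_{k+1}⌋ (starting m₀ = 0, d₀ = 1), with convergents p_k = a_k·p_{k-1} + p_{k-2}, q_k = a_k·q_{k-1} + q_{k-2} (p₋₁ = 1, q₋₁ = 0):
  k = 0: a₀ = 13; p₀/q₀ = 13/1; p₀² − 189·q₀² = 169 − 189 = -20.
  k = 1: m = 13, d = 20, a = ⌊(13 + 13)/20⌋ = 1; p/q = (1·13 + 1)/(1·1 + 0) = 14/1; p² − 189·q² = 196 − 189 = 7.
  k = 2: m = 7, d = 7, a = ⌊(13 + 7)/7⌋ = 2; p/q = (2·14 + 13)/(2·1 + 1) = 41/3; p² − 189·q² = 1681 − 1701 = -20.
  k = 3: m = 7, d = 20, a = ⌊(13 + 7)/20⌋ = 1; p/q = (1·41 + 14)/(1·3 + 1) = 55/4; p² − 189·q² = 3025 − 3024 = 1.
  The first convergent with p² − 189·q² = 1 gives the fundamental solution (x₁, y₁) = (55, 4).
Step 2: Apply the recurrence (x_{n+1}, y_{n+1}) = (x₁x_n + 189y₁y_n, x₁y_n + y₁x_n) repeatedly.
  From (x_1, y_1) = (55, 4): x_2 = 55·55 + 189·4·4 = 6049; y_2 = 55·4 + 4·55 = 440.
  From (x_2, y_2) = (6049, 440): x_3 = 55·6049 + 189·4·440 = 665335; y_3 = 55·440 + 4·6049 = 48396.
  From (x_3, y_3) = (665335, 48396): x_4 = 55·665335 + 189·4·48396 = 73180801; y_4 = 55·48396 + 4·665335 = 5323120.
Step 3: Verify x_4² - 189·y_4² = 5355429635001601 - 5355429635001600 = 1 (should be 1). ✓

(x_1, y_1) = (55, 4); (x_4, y_4) = (73180801, 5323120).


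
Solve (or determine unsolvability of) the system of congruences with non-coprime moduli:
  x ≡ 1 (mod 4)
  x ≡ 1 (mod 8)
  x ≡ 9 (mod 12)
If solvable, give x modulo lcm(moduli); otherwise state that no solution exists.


Moduli 4, 8, 12 are not pairwise coprime, so CRT works modulo lcm(m_i) when all pairwise compatibility conditions hold.
Pairwise compatibility: gcd(m_i, m_j) must divide a_i - a_j for every pair.
Merge one congruence at a time:
  Start: x ≡ 1 (mod 4).
  Combine with x ≡ 1 (mod 8): gcd(4, 8) = 4; 1 - 1 = 0, which IS divisible by 4, so compatible.
    Write x = 1 + 4·t and substitute into x ≡ 1 (mod 8): 4·t ≡ 1 − 1 = 0 (mod 8).
    Divide the congruence (and modulus) by g = 4: 1·t ≡ 0 (mod 2).
    So t ≡ 0 (mod 2).
    Then x = 1 + 4·0 = 1, valid modulo lcm(4, 8) = 8: x ≡ 1 (mod 8).
  Combine with x ≡ 9 (mod 12): gcd(8, 12) = 4; 9 - 1 = 8, which IS divisible by 4, so compatible.
    Write x = 1 + 8·t and substitute into x ≡ 9 (mod 12): 8·t ≡ 9 − 1 = 8 (mod 12).
    Divide the congruence (and modulus) by g = 4: 2·t ≡ 2 (mod 3).
    The inverse of 2 mod 3 is 2 (since 2·2 = 4 = 1·3 + 1), so t ≡ 2·2 = 4 ≡ 1 (mod 3).
    Then x = 1 + 8·1 = 9, valid modulo lcm(8, 12) = 24: x ≡ 9 (mod 24).
Verify: 9 mod 4 = 1, 9 mod 8 = 1, 9 mod 12 = 9.

x ≡ 9 (mod 24).


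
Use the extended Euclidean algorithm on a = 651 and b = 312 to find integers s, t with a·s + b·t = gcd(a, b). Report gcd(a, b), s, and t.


Euclidean algorithm on (651, 312) — divide until remainder is 0:
  651 = 2 · 312 + 27
  312 = 11 · 27 + 15
  27 = 1 · 15 + 12
  15 = 1 · 12 + 3
  12 = 4 · 3 + 0
gcd(651, 312) = 3.
Track Bezout coefficients alongside the remainders: start with r₀ = 651 = a·1 + b·0 (s = 1, t = 0) and r₁ = 312 = a·0 + b·1 (s = 0, t = 1); each new remainder r_{k+1} = r_{k-1} − q_k·r_k inherits s_{k+1} = s_{k-1} − q_k·s_k, t_{k+1} = t_{k-1} − q_k·t_k, so r_k = a·s_k + b·t_k at every step:
  q = 2: r = 27, s = 1 − 2·0 = 1, t = 0 − 2·1 = -2  (check: 651·1 + 312·(-2) = 27)
  q = 11: r = 15, s = 0 − 11·1 = -11, t = 1 − 11·(-2) = 23  (check: 651·(-11) + 312·23 = 15)
  q = 1: r = 12, s = 1 − 1·(-11) = 12, t = -2 − 1·23 = -25  (check: 651·12 + 312·(-25) = 12)
  q = 1: r = 3, s = -11 − 1·12 = -23, t = 23 − 1·(-25) = 48  (check: 651·(-23) + 312·48 = 3)
The row with r = 3 (the gcd) gives the Bezout coefficients s = -23, t = 48.
Result: 651 · (-23) + 312 · (48) = 3.

gcd(651, 312) = 3; s = -23, t = 48 (check: 651·(-23) + 312·48 = 3).


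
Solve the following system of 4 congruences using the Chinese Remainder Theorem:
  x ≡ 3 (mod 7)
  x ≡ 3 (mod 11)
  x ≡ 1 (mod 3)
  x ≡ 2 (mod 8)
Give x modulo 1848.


Product of moduli M = 7 · 11 · 3 · 8 = 1848.
Merge one congruence at a time:
  Start: x ≡ 3 (mod 7).
  Combine with x ≡ 3 (mod 11); new modulus lcm = 77.
    Write x = 3 + 7·t and substitute into x ≡ 3 (mod 11): 7·t ≡ 3 − 3 = 0 (mod 11).
    The inverse of 7 mod 11 is 8 (since 7·8 = 56 = 5·11 + 1), so t ≡ 8·0 = 0 ≡ 0 (mod 11).
    Then x = 3 + 7·0 = 3, valid modulo lcm(7, 11) = 77: x ≡ 3 (mod 77).
  Combine with x ≡ 1 (mod 3); new modulus lcm = 231.
    Write x = 3 + 77·t and substitute into x ≡ 1 (mod 3): 77·t ≡ 1 − 3 = -2 (mod 3).
    Reduce coefficients mod 3: 2·t ≡ 1 (mod 3).
    The inverse of 2 mod 3 is 2 (since 2·2 = 4 = 1·3 + 1), so t ≡ 2·1 = 2 ≡ 2 (mod 3).
    Then x = 3 + 77·2 = 157, valid modulo lcm(77, 3) = 231: x ≡ 157 (mod 231).
  Combine with x ≡ 2 (mod 8); new modulus lcm = 1848.
    Write x = 157 + 231·t and substitute into x ≡ 2 (mod 8): 231·t ≡ 2 − 157 = -155 (mod 8).
    Reduce coefficients mod 8: 7·t ≡ 5 (mod 8).
    The inverse of 7 mod 8 is 7 (since 7·7 = 49 = 6·8 + 1), so t ≡ 7·5 = 35 ≡ 3 (mod 8).
    Then x = 157 + 231·3 = 850, valid modulo lcm(231, 8) = 1848: x ≡ 850 (mod 1848).
Verify against each original: 850 mod 7 = 3, 850 mod 11 = 3, 850 mod 3 = 1, 850 mod 8 = 2.

x ≡ 850 (mod 1848).


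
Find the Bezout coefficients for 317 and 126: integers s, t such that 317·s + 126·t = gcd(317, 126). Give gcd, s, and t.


Euclidean algorithm on (317, 126) — divide until remainder is 0:
  317 = 2 · 126 + 65
  126 = 1 · 65 + 61
  65 = 1 · 61 + 4
  61 = 15 · 4 + 1
  4 = 4 · 1 + 0
gcd(317, 126) = 1.
Track Bezout coefficients alongside the remainders: start with r₀ = 317 = a·1 + b·0 (s = 1, t = 0) and r₁ = 126 = a·0 + b·1 (s = 0, t = 1); each new remainder r_{k+1} = r_{k-1} − q_k·r_k inherits s_{k+1} = s_{k-1} − q_k·s_k, t_{k+1} = t_{k-1} − q_k·t_k, so r_k = a·s_k + b·t_k at every step:
  q = 2: r = 65, s = 1 − 2·0 = 1, t = 0 − 2·1 = -2  (check: 317·1 + 126·(-2) = 65)
  q = 1: r = 61, s = 0 − 1·1 = -1, t = 1 − 1·(-2) = 3  (check: 317·(-1) + 126·3 = 61)
  q = 1: r = 4, s = 1 − 1·(-1) = 2, t = -2 − 1·3 = -5  (check: 317·2 + 126·(-5) = 4)
  q = 15: r = 1, s = -1 − 15·2 = -31, t = 3 − 15·(-5) = 78  (check: 317·(-31) + 126·78 = 1)
The row with r = 1 (the gcd) gives the Bezout coefficients s = -31, t = 78.
Result: 317 · (-31) + 126 · (78) = 1.

gcd(317, 126) = 1; s = -31, t = 78 (check: 317·(-31) + 126·78 = 1).


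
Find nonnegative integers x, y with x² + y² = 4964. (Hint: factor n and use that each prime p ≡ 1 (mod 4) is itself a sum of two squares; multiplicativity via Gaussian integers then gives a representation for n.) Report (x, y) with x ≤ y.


Step 1: Factor n = 4964 = 2^2 · 17 · 73.
Step 2: Check the mod-4 condition on each prime factor: 2 = 2 (special); 17 ≡ 1 (mod 4), exponent 1; 73 ≡ 1 (mod 4), exponent 1.
All primes ≡ 3 (mod 4) appear to even exponent (or don't appear), so by the two-squares theorem n IS expressible as a sum of two squares.
Step 3: Build a representation. Group n = k² · m with k = 2 and m = 17 · 73 = 1241 (a product of primes ≡ 1 (mod 4)); a representation of m scales to one of n via (k·x)² + (k·y)² = k²(x² + y²). Each prime p ≡ 1 (mod 4) is itself a sum of two squares; find a² by testing p − a² for a perfect square:
  17: 17 − 1² = 16 = 4² ⇒ 17 = 1² + 4².
  73: 73 − 1² = 72, 73 − 2² = 69, 73 − 3² = 64 = 8² ⇒ 73 = 3² + 8².
  Combine using the Brahmagupta–Fibonacci identity (a² + b²)(c² + d²) = (ac − bd)² + (ad + bc)² = (ac + bd)² + (ad − bc)²:
  17 · 73 = 1241: from (1² + 4²)(3² + 8²), take (1·3 − 4·8, 1·8 + 4·3) = (3 − 32, 8 + 12) = (-29, 20); dropping signs (only squares matter) gives (29, 20); check 29² + 20² = 841 + 400 = 1241 ✓.
  Scale by k = 2: (2·29, 2·20) = (58, 40).
Step 4: Order so x ≤ y and verify: 40² + 58² = 1600 + 3364 = 4964 = n. ✓

n = 4964 = 40² + 58² (one valid representation with x ≤ y).


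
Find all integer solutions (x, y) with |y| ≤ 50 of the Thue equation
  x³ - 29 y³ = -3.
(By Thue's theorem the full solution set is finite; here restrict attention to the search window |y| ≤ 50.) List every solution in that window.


The equation is x³ - 29y³ = -3. For fixed y, x³ = 29·y³ − 3, so a solution requires the RHS to be a perfect cube.
Strategy: iterate y from -50 to 50, compute RHS = 29·y³ − 3, and check whether it is a (positive or negative) perfect cube.
Check small values of y:
  y = 0: RHS = -3 is not a perfect cube.
  y = 1: RHS = 26 is not a perfect cube.
  y = -1: RHS = -32 is not a perfect cube.
  y = 2: RHS = 229 is not a perfect cube.
  y = -2: RHS = -235 is not a perfect cube.
  y = 3: RHS = 780 is not a perfect cube.
  y = -3: RHS = -786 is not a perfect cube.
Continuing the search up to |y| = 50 finds no solutions either.
No (x, y) in the scanned range satisfies the equation.

No integer solutions with |y| ≤ 50.


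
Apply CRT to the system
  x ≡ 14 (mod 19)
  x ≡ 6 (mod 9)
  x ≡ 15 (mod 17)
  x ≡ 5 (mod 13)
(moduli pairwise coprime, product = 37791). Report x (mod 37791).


Product of moduli M = 19 · 9 · 17 · 13 = 37791.
Merge one congruence at a time:
  Start: x ≡ 14 (mod 19).
  Combine with x ≡ 6 (mod 9); new modulus lcm = 171.
    Write x = 14 + 19·t and substitute into x ≡ 6 (mod 9): 19·t ≡ 6 − 14 = -8 (mod 9).
    Reduce coefficients mod 9: 1·t ≡ 1 (mod 9).
    So t ≡ 1 (mod 9).
    Then x = 14 + 19·1 = 33, valid modulo lcm(19, 9) = 171: x ≡ 33 (mod 171).
  Combine with x ≡ 15 (mod 17); new modulus lcm = 2907.
    Write x = 33 + 171·t and substitute into x ≡ 15 (mod 17): 171·t ≡ 15 − 33 = -18 (mod 17).
    Reduce coefficients mod 17: 1·t ≡ 16 (mod 17).
    So t ≡ 16 (mod 17).
    Then x = 33 + 171·16 = 2769, valid modulo lcm(171, 17) = 2907: x ≡ 2769 (mod 2907).
  Combine with x ≡ 5 (mod 13); new modulus lcm = 37791.
    Write x = 2769 + 2907·t and substitute into x ≡ 5 (mod 13): 2907·t ≡ 5 − 2769 = -2764 (mod 13).
    Reduce coefficients mod 13: 8·t ≡ 5 (mod 13).
    The inverse of 8 mod 13 is 5 (since 8·5 = 40 = 3·13 + 1), so t ≡ 5·5 = 25 ≡ 12 (mod 13).
    Then x = 2769 + 2907·12 = 37653, valid modulo lcm(2907, 13) = 37791: x ≡ 37653 (mod 37791).
Verify against each original: 37653 mod 19 = 14, 37653 mod 9 = 6, 37653 mod 17 = 15, 37653 mod 13 = 5.

x ≡ 37653 (mod 37791).


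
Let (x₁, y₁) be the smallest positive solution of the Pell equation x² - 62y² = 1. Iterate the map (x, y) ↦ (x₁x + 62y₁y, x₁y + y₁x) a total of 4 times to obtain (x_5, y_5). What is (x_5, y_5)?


Step 1: Find the fundamental solution (x₁, y₁) of x² - 62y² = 1.
  Expand √62 as a continued fraction. a₀ = ⌊√62⌋ = 7; iterate m_{k+1} = d_k·a_k − m_k, d_{k+1} = (62 − m_{k+1}²)/d_k, a_{k+1} = ⌊(a₀ + m_{k+1})/d_{k+1}⌋ (starting m₀ = 0, d₀ = 1), with convergents p_k = a_k·p_{k-1} + p_{k-2}, q_k = a_k·q_{k-1} + q_{k-2} (p₋₁ = 1, q₋₁ = 0):
  k = 0: a₀ = 7; p₀/q₀ = 7/1; p₀² − 62·q₀² = 49 − 62 = -13.
  k = 1: m = 7, d = 13, a = ⌊(7 + 7)/13⌋ = 1; p/q = (1·7 + 1)/(1·1 + 0) = 8/1; p² − 62·q² = 64 − 62 = 2.
  k = 2: m = 6, d = 2, a = ⌊(7 + 6)/2⌋ = 6; p/q = (6·8 + 7)/(6·1 + 1) = 55/7; p² − 62·q² = 3025 − 3038 = -13.
  k = 3: m = 6, d = 13, a = ⌊(7 + 6)/13⌋ = 1; p/q = (1·55 + 8)/(1·7 + 1) = 63/8; p² − 62·q² = 3969 − 3968 = 1.
  The first convergent with p² − 62·q² = 1 gives the fundamental solution (x₁, y₁) = (63, 8).
Step 2: Apply the recurrence (x_{n+1}, y_{n+1}) = (x₁x_n + 62y₁y_n, x₁y_n + y₁x_n) repeatedly.
  From (x_1, y_1) = (63, 8): x_2 = 63·63 + 62·8·8 = 7937; y_2 = 63·8 + 8·63 = 1008.
  From (x_2, y_2) = (7937, 1008): x_3 = 63·7937 + 62·8·1008 = 999999; y_3 = 63·1008 + 8·7937 = 127000.
  From (x_3, y_3) = (999999, 127000): x_4 = 63·999999 + 62·8·127000 = 125991937; y_4 = 63·127000 + 8·999999 = 16000992.
  From (x_4, y_4) = (125991937, 16000992): x_5 = 63·125991937 + 62·8·16000992 = 15873984063; y_5 = 63·16000992 + 8·125991937 = 2015997992.
Step 3: Verify x_5² - 62·y_5² = 251983370032377987969 - 251983370032377987968 = 1 (should be 1). ✓

(x_1, y_1) = (63, 8); (x_5, y_5) = (15873984063, 2015997992).


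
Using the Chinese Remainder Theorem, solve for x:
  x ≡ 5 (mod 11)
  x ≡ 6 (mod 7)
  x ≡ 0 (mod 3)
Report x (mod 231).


Moduli 11, 7, 3 are pairwise coprime; by CRT there is a unique solution modulo M = 11 · 7 · 3 = 231.
Solve pairwise, accumulating the modulus:
  Start with x ≡ 5 (mod 11).
  Combine with x ≡ 6 (mod 7): since gcd(11, 7) = 1, we get a unique residue mod 77.
    Write x = 5 + 11·t and substitute into x ≡ 6 (mod 7): 11·t ≡ 6 − 5 = 1 (mod 7).
    Reduce coefficients mod 7: 4·t ≡ 1 (mod 7).
    The inverse of 4 mod 7 is 2 (since 4·2 = 8 = 1·7 + 1), so t ≡ 2·1 = 2 ≡ 2 (mod 7).
    Then x = 5 + 11·2 = 27, valid modulo lcm(11, 7) = 77: x ≡ 27 (mod 77).
  Combine with x ≡ 0 (mod 3): since gcd(77, 3) = 1, we get a unique residue mod 231.
    Write x = 27 + 77·t and substitute into x ≡ 0 (mod 3): 77·t ≡ 0 − 27 = -27 (mod 3).
    Reduce coefficients mod 3: 2·t ≡ 0 (mod 3).
    The inverse of 2 mod 3 is 2 (since 2·2 = 4 = 1·3 + 1), so t ≡ 2·0 = 0 ≡ 0 (mod 3).
    Then x = 27 + 77·0 = 27, valid modulo lcm(77, 3) = 231: x ≡ 27 (mod 231).
Verify: 27 mod 11 = 5 ✓, 27 mod 7 = 6 ✓, 27 mod 3 = 0 ✓.

x ≡ 27 (mod 231).


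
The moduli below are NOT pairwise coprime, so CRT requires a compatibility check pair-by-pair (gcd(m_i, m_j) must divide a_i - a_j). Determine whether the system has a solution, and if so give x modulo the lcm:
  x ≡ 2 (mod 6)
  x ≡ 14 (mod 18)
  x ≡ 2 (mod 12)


Moduli 6, 18, 12 are not pairwise coprime, so CRT works modulo lcm(m_i) when all pairwise compatibility conditions hold.
Pairwise compatibility: gcd(m_i, m_j) must divide a_i - a_j for every pair.
Merge one congruence at a time:
  Start: x ≡ 2 (mod 6).
  Combine with x ≡ 14 (mod 18): gcd(6, 18) = 6; 14 - 2 = 12, which IS divisible by 6, so compatible.
    Write x = 2 + 6·t and substitute into x ≡ 14 (mod 18): 6·t ≡ 14 − 2 = 12 (mod 18).
    Divide the congruence (and modulus) by g = 6: 1·t ≡ 2 (mod 3).
    So t ≡ 2 (mod 3).
    Then x = 2 + 6·2 = 14, valid modulo lcm(6, 18) = 18: x ≡ 14 (mod 18).
  Combine with x ≡ 2 (mod 12): gcd(18, 12) = 6; 2 - 14 = -12, which IS divisible by 6, so compatible.
    Write x = 14 + 18·t and substitute into x ≡ 2 (mod 12): 18·t ≡ 2 − 14 = -12 (mod 12).
    Divide the congruence (and modulus) by g = 6: 3·t ≡ -2 (mod 2).
    Reduce coefficients mod 2: 1·t ≡ 0 (mod 2).
    So t ≡ 0 (mod 2).
    Then x = 14 + 18·0 = 14, valid modulo lcm(18, 12) = 36: x ≡ 14 (mod 36).
Verify: 14 mod 6 = 2, 14 mod 18 = 14, 14 mod 12 = 2.

x ≡ 14 (mod 36).


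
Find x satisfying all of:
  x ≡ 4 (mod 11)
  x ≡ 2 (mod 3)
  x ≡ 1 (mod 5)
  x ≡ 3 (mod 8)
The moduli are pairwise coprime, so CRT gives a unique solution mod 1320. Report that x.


Product of moduli M = 11 · 3 · 5 · 8 = 1320.
Merge one congruence at a time:
  Start: x ≡ 4 (mod 11).
  Combine with x ≡ 2 (mod 3); new modulus lcm = 33.
    Write x = 4 + 11·t and substitute into x ≡ 2 (mod 3): 11·t ≡ 2 − 4 = -2 (mod 3).
    Reduce coefficients mod 3: 2·t ≡ 1 (mod 3).
    The inverse of 2 mod 3 is 2 (since 2·2 = 4 = 1·3 + 1), so t ≡ 2·1 = 2 ≡ 2 (mod 3).
    Then x = 4 + 11·2 = 26, valid modulo lcm(11, 3) = 33: x ≡ 26 (mod 33).
  Combine with x ≡ 1 (mod 5); new modulus lcm = 165.
    Write x = 26 + 33·t and substitute into x ≡ 1 (mod 5): 33·t ≡ 1 − 26 = -25 (mod 5).
    Reduce coefficients mod 5: 3·t ≡ 0 (mod 5).
    The inverse of 3 mod 5 is 2 (since 3·2 = 6 = 1·5 + 1), so t ≡ 2·0 = 0 ≡ 0 (mod 5).
    Then x = 26 + 33·0 = 26, valid modulo lcm(33, 5) = 165: x ≡ 26 (mod 165).
  Combine with x ≡ 3 (mod 8); new modulus lcm = 1320.
    Write x = 26 + 165·t and substitute into x ≡ 3 (mod 8): 165·t ≡ 3 − 26 = -23 (mod 8).
    Reduce coefficients mod 8: 5·t ≡ 1 (mod 8).
    The inverse of 5 mod 8 is 5 (since 5·5 = 25 = 3·8 + 1), so t ≡ 5·1 = 5 ≡ 5 (mod 8).
    Then x = 26 + 165·5 = 851, valid modulo lcm(165, 8) = 1320: x ≡ 851 (mod 1320).
Verify against each original: 851 mod 11 = 4, 851 mod 3 = 2, 851 mod 5 = 1, 851 mod 8 = 3.

x ≡ 851 (mod 1320).


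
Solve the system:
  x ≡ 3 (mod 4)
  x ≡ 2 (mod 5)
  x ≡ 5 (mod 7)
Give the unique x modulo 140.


Moduli 4, 5, 7 are pairwise coprime; by CRT there is a unique solution modulo M = 4 · 5 · 7 = 140.
Solve pairwise, accumulating the modulus:
  Start with x ≡ 3 (mod 4).
  Combine with x ≡ 2 (mod 5): since gcd(4, 5) = 1, we get a unique residue mod 20.
    Write x = 3 + 4·t and substitute into x ≡ 2 (mod 5): 4·t ≡ 2 − 3 = -1 (mod 5).
    Reduce coefficients mod 5: 4·t ≡ 4 (mod 5).
    The inverse of 4 mod 5 is 4 (since 4·4 = 16 = 3·5 + 1), so t ≡ 4·4 = 16 ≡ 1 (mod 5).
    Then x = 3 + 4·1 = 7, valid modulo lcm(4, 5) = 20: x ≡ 7 (mod 20).
  Combine with x ≡ 5 (mod 7): since gcd(20, 7) = 1, we get a unique residue mod 140.
    Write x = 7 + 20·t and substitute into x ≡ 5 (mod 7): 20·t ≡ 5 − 7 = -2 (mod 7).
    Reduce coefficients mod 7: 6·t ≡ 5 (mod 7).
    The inverse of 6 mod 7 is 6 (since 6·6 = 36 = 5·7 + 1), so t ≡ 6·5 = 30 ≡ 2 (mod 7).
    Then x = 7 + 20·2 = 47, valid modulo lcm(20, 7) = 140: x ≡ 47 (mod 140).
Verify: 47 mod 4 = 3 ✓, 47 mod 5 = 2 ✓, 47 mod 7 = 5 ✓.

x ≡ 47 (mod 140).


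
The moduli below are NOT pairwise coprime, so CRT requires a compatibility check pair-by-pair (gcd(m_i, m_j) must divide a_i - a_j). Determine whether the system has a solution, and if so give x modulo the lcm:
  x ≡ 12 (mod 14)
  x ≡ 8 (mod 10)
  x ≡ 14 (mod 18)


Moduli 14, 10, 18 are not pairwise coprime, so CRT works modulo lcm(m_i) when all pairwise compatibility conditions hold.
Pairwise compatibility: gcd(m_i, m_j) must divide a_i - a_j for every pair.
Merge one congruence at a time:
  Start: x ≡ 12 (mod 14).
  Combine with x ≡ 8 (mod 10): gcd(14, 10) = 2; 8 - 12 = -4, which IS divisible by 2, so compatible.
    Write x = 12 + 14·t and substitute into x ≡ 8 (mod 10): 14·t ≡ 8 − 12 = -4 (mod 10).
    Divide the congruence (and modulus) by g = 2: 7·t ≡ -2 (mod 5).
    Reduce coefficients mod 5: 2·t ≡ 3 (mod 5).
    The inverse of 2 mod 5 is 3 (since 2·3 = 6 = 1·5 + 1), so t ≡ 3·3 = 9 ≡ 4 (mod 5).
    Then x = 12 + 14·4 = 68, valid modulo lcm(14, 10) = 70: x ≡ 68 (mod 70).
  Combine with x ≡ 14 (mod 18): gcd(70, 18) = 2; 14 - 68 = -54, which IS divisible by 2, so compatible.
    Write x = 68 + 70·t and substitute into x ≡ 14 (mod 18): 70·t ≡ 14 − 68 = -54 (mod 18).
    Divide the congruence (and modulus) by g = 2: 35·t ≡ -27 (mod 9).
    Reduce coefficients mod 9: 8·t ≡ 0 (mod 9).
    The inverse of 8 mod 9 is 8 (since 8·8 = 64 = 7·9 + 1), so t ≡ 8·0 = 0 ≡ 0 (mod 9).
    Then x = 68 + 70·0 = 68, valid modulo lcm(70, 18) = 630: x ≡ 68 (mod 630).
Verify: 68 mod 14 = 12, 68 mod 10 = 8, 68 mod 18 = 14.

x ≡ 68 (mod 630).


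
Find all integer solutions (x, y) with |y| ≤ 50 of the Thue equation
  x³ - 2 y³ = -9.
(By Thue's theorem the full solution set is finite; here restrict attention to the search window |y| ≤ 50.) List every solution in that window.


The equation is x³ - 2y³ = -9. For fixed y, x³ = 2·y³ − 9, so a solution requires the RHS to be a perfect cube.
Strategy: iterate y from -50 to 50, compute RHS = 2·y³ − 9, and check whether it is a (positive or negative) perfect cube.
Check small values of y:
  y = 0: RHS = -9 is not a perfect cube.
  y = 1: RHS = -7 is not a perfect cube.
  y = -1: RHS = -11 is not a perfect cube.
  y = 2: RHS = 7 is not a perfect cube.
  y = -2: RHS = -25 is not a perfect cube.
  y = 3: RHS = 45 is not a perfect cube.
  y = -3: RHS = -63 is not a perfect cube.
Continuing the search up to |y| = 50 finds no solutions either.
No (x, y) in the scanned range satisfies the equation.

No integer solutions with |y| ≤ 50.


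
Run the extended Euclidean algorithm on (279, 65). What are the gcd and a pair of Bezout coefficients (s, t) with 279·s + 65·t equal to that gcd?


Euclidean algorithm on (279, 65) — divide until remainder is 0:
  279 = 4 · 65 + 19
  65 = 3 · 19 + 8
  19 = 2 · 8 + 3
  8 = 2 · 3 + 2
  3 = 1 · 2 + 1
  2 = 2 · 1 + 0
gcd(279, 65) = 1.
Track Bezout coefficients alongside the remainders: start with r₀ = 279 = a·1 + b·0 (s = 1, t = 0) and r₁ = 65 = a·0 + b·1 (s = 0, t = 1); each new remainder r_{k+1} = r_{k-1} − q_k·r_k inherits s_{k+1} = s_{k-1} − q_k·s_k, t_{k+1} = t_{k-1} − q_k·t_k, so r_k = a·s_k + b·t_k at every step:
  q = 4: r = 19, s = 1 − 4·0 = 1, t = 0 − 4·1 = -4  (check: 279·1 + 65·(-4) = 19)
  q = 3: r = 8, s = 0 − 3·1 = -3, t = 1 − 3·(-4) = 13  (check: 279·(-3) + 65·13 = 8)
  q = 2: r = 3, s = 1 − 2·(-3) = 7, t = -4 − 2·13 = -30  (check: 279·7 + 65·(-30) = 3)
  q = 2: r = 2, s = -3 − 2·7 = -17, t = 13 − 2·(-30) = 73  (check: 279·(-17) + 65·73 = 2)
  q = 1: r = 1, s = 7 − 1·(-17) = 24, t = -30 − 1·73 = -103  (check: 279·24 + 65·(-103) = 1)
The row with r = 1 (the gcd) gives the Bezout coefficients s = 24, t = -103.
Result: 279 · (24) + 65 · (-103) = 1.

gcd(279, 65) = 1; s = 24, t = -103 (check: 279·24 + 65·(-103) = 1).


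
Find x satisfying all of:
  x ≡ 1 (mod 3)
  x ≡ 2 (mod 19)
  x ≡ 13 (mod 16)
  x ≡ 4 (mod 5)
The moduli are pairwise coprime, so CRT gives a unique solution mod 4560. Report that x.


Product of moduli M = 3 · 19 · 16 · 5 = 4560.
Merge one congruence at a time:
  Start: x ≡ 1 (mod 3).
  Combine with x ≡ 2 (mod 19); new modulus lcm = 57.
    Write x = 1 + 3·t and substitute into x ≡ 2 (mod 19): 3·t ≡ 2 − 1 = 1 (mod 19).
    The inverse of 3 mod 19 is 13 (since 3·13 = 39 = 2·19 + 1), so t ≡ 13·1 = 13 ≡ 13 (mod 19).
    Then x = 1 + 3·13 = 40, valid modulo lcm(3, 19) = 57: x ≡ 40 (mod 57).
  Combine with x ≡ 13 (mod 16); new modulus lcm = 912.
    Write x = 40 + 57·t and substitute into x ≡ 13 (mod 16): 57·t ≡ 13 − 40 = -27 (mod 16).
    Reduce coefficients mod 16: 9·t ≡ 5 (mod 16).
    The inverse of 9 mod 16 is 9 (since 9·9 = 81 = 5·16 + 1), so t ≡ 9·5 = 45 ≡ 13 (mod 16).
    Then x = 40 + 57·13 = 781, valid modulo lcm(57, 16) = 912: x ≡ 781 (mod 912).
  Combine with x ≡ 4 (mod 5); new modulus lcm = 4560.
    Write x = 781 + 912·t and substitute into x ≡ 4 (mod 5): 912·t ≡ 4 − 781 = -777 (mod 5).
    Reduce coefficients mod 5: 2·t ≡ 3 (mod 5).
    The inverse of 2 mod 5 is 3 (since 2·3 = 6 = 1·5 + 1), so t ≡ 3·3 = 9 ≡ 4 (mod 5).
    Then x = 781 + 912·4 = 4429, valid modulo lcm(912, 5) = 4560: x ≡ 4429 (mod 4560).
Verify against each original: 4429 mod 3 = 1, 4429 mod 19 = 2, 4429 mod 16 = 13, 4429 mod 5 = 4.

x ≡ 4429 (mod 4560).


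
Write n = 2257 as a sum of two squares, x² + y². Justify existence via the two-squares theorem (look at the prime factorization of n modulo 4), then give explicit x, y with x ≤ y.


Step 1: Factor n = 2257 = 37 · 61.
Step 2: Check the mod-4 condition on each prime factor: 37 ≡ 1 (mod 4), exponent 1; 61 ≡ 1 (mod 4), exponent 1.
All primes ≡ 3 (mod 4) appear to even exponent (or don't appear), so by the two-squares theorem n IS expressible as a sum of two squares.
Step 3: Build a representation. Here n = 37 · 61 is a product of primes ≡ 1 (mod 4). Each prime p ≡ 1 (mod 4) is itself a sum of two squares; find a² by testing p − a² for a perfect square:
  37: 37 − 1² = 36 = 6² ⇒ 37 = 1² + 6².
  61: 61 − 1² = 60, 61 − 2² = 57, 61 − 3² = 52, 61 − 4² = 45, 61 − 5² = 36 = 6² ⇒ 61 = 5² + 6².
  Combine using the Brahmagupta–Fibonacci identity (a² + b²)(c² + d²) = (ac − bd)² + (ad + bc)² = (ac + bd)² + (ad − bc)²:
  37 · 61 = 2257: from (1² + 6²)(5² + 6²), take (1·5 − 6·6, 1·6 + 6·5) = (5 − 36, 6 + 30) = (-31, 36); dropping signs (only squares matter) gives (31, 36); check 31² + 36² = 961 + 1296 = 2257 ✓.
Step 4: Order so x ≤ y and verify: 31² + 36² = 961 + 1296 = 2257 = n. ✓

n = 2257 = 31² + 36² (one valid representation with x ≤ y).


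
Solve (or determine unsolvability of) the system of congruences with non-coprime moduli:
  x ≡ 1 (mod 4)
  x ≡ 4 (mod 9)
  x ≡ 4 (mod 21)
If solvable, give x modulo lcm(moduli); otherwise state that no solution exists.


Moduli 4, 9, 21 are not pairwise coprime, so CRT works modulo lcm(m_i) when all pairwise compatibility conditions hold.
Pairwise compatibility: gcd(m_i, m_j) must divide a_i - a_j for every pair.
Merge one congruence at a time:
  Start: x ≡ 1 (mod 4).
  Combine with x ≡ 4 (mod 9): gcd(4, 9) = 1; 4 - 1 = 3, which IS divisible by 1, so compatible.
    Write x = 1 + 4·t and substitute into x ≡ 4 (mod 9): 4·t ≡ 4 − 1 = 3 (mod 9).
    The inverse of 4 mod 9 is 7 (since 4·7 = 28 = 3·9 + 1), so t ≡ 7·3 = 21 ≡ 3 (mod 9).
    Then x = 1 + 4·3 = 13, valid modulo lcm(4, 9) = 36: x ≡ 13 (mod 36).
  Combine with x ≡ 4 (mod 21): gcd(36, 21) = 3; 4 - 13 = -9, which IS divisible by 3, so compatible.
    Write x = 13 + 36·t and substitute into x ≡ 4 (mod 21): 36·t ≡ 4 − 13 = -9 (mod 21).
    Divide the congruence (and modulus) by g = 3: 12·t ≡ -3 (mod 7).
    Reduce coefficients mod 7: 5·t ≡ 4 (mod 7).
    The inverse of 5 mod 7 is 3 (since 5·3 = 15 = 2·7 + 1), so t ≡ 3·4 = 12 ≡ 5 (mod 7).
    Then x = 13 + 36·5 = 193, valid modulo lcm(36, 21) = 252: x ≡ 193 (mod 252).
Verify: 193 mod 4 = 1, 193 mod 9 = 4, 193 mod 21 = 4.

x ≡ 193 (mod 252).


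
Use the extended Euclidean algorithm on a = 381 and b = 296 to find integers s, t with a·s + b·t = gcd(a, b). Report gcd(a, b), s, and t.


Euclidean algorithm on (381, 296) — divide until remainder is 0:
  381 = 1 · 296 + 85
  296 = 3 · 85 + 41
  85 = 2 · 41 + 3
  41 = 13 · 3 + 2
  3 = 1 · 2 + 1
  2 = 2 · 1 + 0
gcd(381, 296) = 1.
Track Bezout coefficients alongside the remainders: start with r₀ = 381 = a·1 + b·0 (s = 1, t = 0) and r₁ = 296 = a·0 + b·1 (s = 0, t = 1); each new remainder r_{k+1} = r_{k-1} − q_k·r_k inherits s_{k+1} = s_{k-1} − q_k·s_k, t_{k+1} = t_{k-1} − q_k·t_k, so r_k = a·s_k + b·t_k at every step:
  q = 1: r = 85, s = 1 − 1·0 = 1, t = 0 − 1·1 = -1  (check: 381·1 + 296·(-1) = 85)
  q = 3: r = 41, s = 0 − 3·1 = -3, t = 1 − 3·(-1) = 4  (check: 381·(-3) + 296·4 = 41)
  q = 2: r = 3, s = 1 − 2·(-3) = 7, t = -1 − 2·4 = -9  (check: 381·7 + 296·(-9) = 3)
  q = 13: r = 2, s = -3 − 13·7 = -94, t = 4 − 13·(-9) = 121  (check: 381·(-94) + 296·121 = 2)
  q = 1: r = 1, s = 7 − 1·(-94) = 101, t = -9 − 1·121 = -130  (check: 381·101 + 296·(-130) = 1)
The row with r = 1 (the gcd) gives the Bezout coefficients s = 101, t = -130.
Result: 381 · (101) + 296 · (-130) = 1.

gcd(381, 296) = 1; s = 101, t = -130 (check: 381·101 + 296·(-130) = 1).


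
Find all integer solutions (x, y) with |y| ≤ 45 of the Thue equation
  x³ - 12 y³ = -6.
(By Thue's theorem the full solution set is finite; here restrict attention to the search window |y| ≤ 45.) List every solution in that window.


The equation is x³ - 12y³ = -6. For fixed y, x³ = 12·y³ − 6, so a solution requires the RHS to be a perfect cube.
Strategy: iterate y from -45 to 45, compute RHS = 12·y³ − 6, and check whether it is a (positive or negative) perfect cube.
Check small values of y:
  y = 0: RHS = -6 is not a perfect cube.
  y = 1: RHS = 6 is not a perfect cube.
  y = -1: RHS = -18 is not a perfect cube.
  y = 2: RHS = 90 is not a perfect cube.
  y = -2: RHS = -102 is not a perfect cube.
  y = 3: RHS = 318 is not a perfect cube.
  y = -3: RHS = -330 is not a perfect cube.
Continuing the search up to |y| = 45 finds no solutions either.
No (x, y) in the scanned range satisfies the equation.

No integer solutions with |y| ≤ 45.


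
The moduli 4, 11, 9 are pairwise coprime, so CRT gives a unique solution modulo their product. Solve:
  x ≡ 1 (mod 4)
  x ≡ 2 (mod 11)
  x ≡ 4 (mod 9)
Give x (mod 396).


Moduli 4, 11, 9 are pairwise coprime; by CRT there is a unique solution modulo M = 4 · 11 · 9 = 396.
Solve pairwise, accumulating the modulus:
  Start with x ≡ 1 (mod 4).
  Combine with x ≡ 2 (mod 11): since gcd(4, 11) = 1, we get a unique residue mod 44.
    Write x = 1 + 4·t and substitute into x ≡ 2 (mod 11): 4·t ≡ 2 − 1 = 1 (mod 11).
    The inverse of 4 mod 11 is 3 (since 4·3 = 12 = 1·11 + 1), so t ≡ 3·1 = 3 ≡ 3 (mod 11).
    Then x = 1 + 4·3 = 13, valid modulo lcm(4, 11) = 44: x ≡ 13 (mod 44).
  Combine with x ≡ 4 (mod 9): since gcd(44, 9) = 1, we get a unique residue mod 396.
    Write x = 13 + 44·t and substitute into x ≡ 4 (mod 9): 44·t ≡ 4 − 13 = -9 (mod 9).
    Reduce coefficients mod 9: 8·t ≡ 0 (mod 9).
    The inverse of 8 mod 9 is 8 (since 8·8 = 64 = 7·9 + 1), so t ≡ 8·0 = 0 ≡ 0 (mod 9).
    Then x = 13 + 44·0 = 13, valid modulo lcm(44, 9) = 396: x ≡ 13 (mod 396).
Verify: 13 mod 4 = 1 ✓, 13 mod 11 = 2 ✓, 13 mod 9 = 4 ✓.

x ≡ 13 (mod 396).


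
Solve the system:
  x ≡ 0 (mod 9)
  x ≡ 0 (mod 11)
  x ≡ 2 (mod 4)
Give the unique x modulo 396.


Moduli 9, 11, 4 are pairwise coprime; by CRT there is a unique solution modulo M = 9 · 11 · 4 = 396.
Solve pairwise, accumulating the modulus:
  Start with x ≡ 0 (mod 9).
  Combine with x ≡ 0 (mod 11): since gcd(9, 11) = 1, we get a unique residue mod 99.
    Write x = 0 + 9·t and substitute into x ≡ 0 (mod 11): 9·t ≡ 0 − 0 = 0 (mod 11).
    The inverse of 9 mod 11 is 5 (since 9·5 = 45 = 4·11 + 1), so t ≡ 5·0 = 0 ≡ 0 (mod 11).
    Then x = 0 + 9·0 = 0, valid modulo lcm(9, 11) = 99: x ≡ 0 (mod 99).
  Combine with x ≡ 2 (mod 4): since gcd(99, 4) = 1, we get a unique residue mod 396.
    Write x = 0 + 99·t and substitute into x ≡ 2 (mod 4): 99·t ≡ 2 − 0 = 2 (mod 4).
    Reduce coefficients mod 4: 3·t ≡ 2 (mod 4).
    The inverse of 3 mod 4 is 3 (since 3·3 = 9 = 2·4 + 1), so t ≡ 3·2 = 6 ≡ 2 (mod 4).
    Then x = 0 + 99·2 = 198, valid modulo lcm(99, 4) = 396: x ≡ 198 (mod 396).
Verify: 198 mod 9 = 0 ✓, 198 mod 11 = 0 ✓, 198 mod 4 = 2 ✓.

x ≡ 198 (mod 396).


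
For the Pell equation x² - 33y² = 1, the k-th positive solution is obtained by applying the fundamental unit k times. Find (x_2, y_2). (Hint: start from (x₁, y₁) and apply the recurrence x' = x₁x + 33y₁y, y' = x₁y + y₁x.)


Step 1: Find the fundamental solution (x₁, y₁) of x² - 33y² = 1.
  Expand √33 as a continued fraction. a₀ = ⌊√33⌋ = 5; iterate m_{k+1} = d_k·a_k − m_k, d_{k+1} = (33 − m_{k+1}²)/d_k, a_{k+1} = ⌊(a₀ + m_{k+1})/d_{k+1}⌋ (starting m₀ = 0, d₀ = 1), with convergents p_k = a_k·p_{k-1} + p_{k-2}, q_k = a_k·q_{k-1} + q_{k-2} (p₋₁ = 1, q₋₁ = 0):
  k = 0: a₀ = 5; p₀/q₀ = 5/1; p₀² − 33·q₀² = 25 − 33 = -8.
  k = 1: m = 5, d = 8, a = ⌊(5 + 5)/8⌋ = 1; p/q = (1·5 + 1)/(1·1 + 0) = 6/1; p² − 33·q² = 36 − 33 = 3.
  k = 2: m = 3, d = 3, a = ⌊(5 + 3)/3⌋ = 2; p/q = (2·6 + 5)/(2·1 + 1) = 17/3; p² − 33·q² = 289 − 297 = -8.
  k = 3: m = 3, d = 8, a = ⌊(5 + 3)/8⌋ = 1; p/q = (1·17 + 6)/(1·3 + 1) = 23/4; p² − 33·q² = 529 − 528 = 1.
  The first convergent with p² − 33·q² = 1 gives the fundamental solution (x₁, y₁) = (23, 4).
Step 2: Apply the recurrence (x_{n+1}, y_{n+1}) = (x₁x_n + 33y₁y_n, x₁y_n + y₁x_n) repeatedly.
  From (x_1, y_1) = (23, 4): x_2 = 23·23 + 33·4·4 = 1057; y_2 = 23·4 + 4·23 = 184.
Step 3: Verify x_2² - 33·y_2² = 1117249 - 1117248 = 1 (should be 1). ✓

(x_1, y_1) = (23, 4); (x_2, y_2) = (1057, 184).


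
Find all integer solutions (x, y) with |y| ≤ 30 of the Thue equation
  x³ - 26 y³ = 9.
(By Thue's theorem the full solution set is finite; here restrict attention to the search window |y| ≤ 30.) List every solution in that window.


The equation is x³ - 26y³ = 9. For fixed y, x³ = 26·y³ + 9, so a solution requires the RHS to be a perfect cube.
Strategy: iterate y from -30 to 30, compute RHS = 26·y³ + 9, and check whether it is a (positive or negative) perfect cube.
Check small values of y:
  y = 0: RHS = 9 is not a perfect cube.
  y = 1: RHS = 35 is not a perfect cube.
  y = -1: RHS = -17 is not a perfect cube.
  y = 2: RHS = 217 is not a perfect cube.
  y = -2: RHS = -199 is not a perfect cube.
  y = 3: RHS = 711 is not a perfect cube.
  y = -3: RHS = -693 is not a perfect cube.
Continuing the search up to |y| = 30 finds no solutions either.
No (x, y) in the scanned range satisfies the equation.

No integer solutions with |y| ≤ 30.


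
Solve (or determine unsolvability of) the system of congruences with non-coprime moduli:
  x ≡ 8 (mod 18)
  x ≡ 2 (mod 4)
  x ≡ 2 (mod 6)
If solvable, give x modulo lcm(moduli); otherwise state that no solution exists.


Moduli 18, 4, 6 are not pairwise coprime, so CRT works modulo lcm(m_i) when all pairwise compatibility conditions hold.
Pairwise compatibility: gcd(m_i, m_j) must divide a_i - a_j for every pair.
Merge one congruence at a time:
  Start: x ≡ 8 (mod 18).
  Combine with x ≡ 2 (mod 4): gcd(18, 4) = 2; 2 - 8 = -6, which IS divisible by 2, so compatible.
    Write x = 8 + 18·t and substitute into x ≡ 2 (mod 4): 18·t ≡ 2 − 8 = -6 (mod 4).
    Divide the congruence (and modulus) by g = 2: 9·t ≡ -3 (mod 2).
    Reduce coefficients mod 2: 1·t ≡ 1 (mod 2).
    So t ≡ 1 (mod 2).
    Then x = 8 + 18·1 = 26, valid modulo lcm(18, 4) = 36: x ≡ 26 (mod 36).
  Combine with x ≡ 2 (mod 6): gcd(36, 6) = 6; 2 - 26 = -24, which IS divisible by 6, so compatible.
    Write x = 26 + 36·t and substitute into x ≡ 2 (mod 6): 36·t ≡ 2 − 26 = -24 (mod 6).
    Divide the congruence (and modulus) by g = 6: 6·t ≡ -4 (mod 1).
    Modulo 1 every t works; take t = 0.
    Then x = 26 + 36·0 = 26, valid modulo lcm(36, 6) = 36: x ≡ 26 (mod 36).
Verify: 26 mod 18 = 8, 26 mod 4 = 2, 26 mod 6 = 2.

x ≡ 26 (mod 36).


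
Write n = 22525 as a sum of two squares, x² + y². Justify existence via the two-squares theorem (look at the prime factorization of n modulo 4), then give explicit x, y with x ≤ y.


Step 1: Factor n = 22525 = 5^2 · 17 · 53.
Step 2: Check the mod-4 condition on each prime factor: 5 ≡ 1 (mod 4), exponent 2; 17 ≡ 1 (mod 4), exponent 1; 53 ≡ 1 (mod 4), exponent 1.
All primes ≡ 3 (mod 4) appear to even exponent (or don't appear), so by the two-squares theorem n IS expressible as a sum of two squares.
Step 3: Build a representation. Group n = k² · m with k = 5 and m = 17 · 53 = 901 (a product of primes ≡ 1 (mod 4)); a representation of m scales to one of n via (k·x)² + (k·y)² = k²(x² + y²). Each prime p ≡ 1 (mod 4) is itself a sum of two squares; find a² by testing p − a² for a perfect square:
  17: 17 − 1² = 16 = 4² ⇒ 17 = 1² + 4².
  53: 53 − 1² = 52, 53 − 2² = 49 = 7² ⇒ 53 = 2² + 7².
  Combine using the Brahmagupta–Fibonacci identity (a² + b²)(c² + d²) = (ac − bd)² + (ad + bc)² = (ac + bd)² + (ad − bc)²:
  17 · 53 = 901: from (1² + 4²)(2² + 7²), take (1·2 − 4·7, 1·7 + 4·2) = (2 − 28, 7 + 8) = (-26, 15); dropping signs (only squares matter) gives (26, 15); check 26² + 15² = 676 + 225 = 901 ✓.
  Scale by k = 5: (5·26, 5·15) = (130, 75).
Step 4: Order so x ≤ y and verify: 75² + 130² = 5625 + 16900 = 22525 = n. ✓

n = 22525 = 75² + 130² (one valid representation with x ≤ y).
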